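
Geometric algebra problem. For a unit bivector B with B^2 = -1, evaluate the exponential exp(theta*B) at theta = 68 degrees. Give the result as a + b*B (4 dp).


For a unit bivector B with B^2 = -1, the exponential series gives
e^(theta*B) = cos(theta) + sin(theta)*B (the GA analogue of Euler's formula).
theta = 68 degrees = 1.186824 rad
cos(68 deg) = 0.3746
sin(68 deg) = 0.9272
exp(theta*B) = 0.3746 + 0.9272*B


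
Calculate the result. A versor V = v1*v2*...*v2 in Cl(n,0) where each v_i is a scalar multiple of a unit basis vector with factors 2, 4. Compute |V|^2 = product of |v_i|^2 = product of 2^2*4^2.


Each vector v_i has |v_i|^2 = s_i^2
Squared scales: 2^2 = 4, 4^2 = 16
|V|^2 = 4 * 16
= 64


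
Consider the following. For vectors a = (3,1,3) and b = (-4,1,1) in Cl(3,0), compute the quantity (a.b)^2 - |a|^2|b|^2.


a . b = 3*(-4) + 1*1 + 3*1
= -12 + 1 + 3 = -8
|a|^2 = 3^2 + 1^2 + 3^2 = 19
|b|^2 = (-4)^2 + 1^2 + 1^2 = 18
(a.b)^2 = (-8)^2 = 64
|a|^2 * |b|^2 = 19 * 18 = 342
Result = 64 - 342 = -278


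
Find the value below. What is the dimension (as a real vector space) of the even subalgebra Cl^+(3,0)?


Even subalgebra dimension = 2^(n-1)
n = 3 + 0 = 3
2^(3 - 1) = 2^2 = 4
Verification: sum of C(3,k) for even k = 1 + 3 = 4
Result = 4


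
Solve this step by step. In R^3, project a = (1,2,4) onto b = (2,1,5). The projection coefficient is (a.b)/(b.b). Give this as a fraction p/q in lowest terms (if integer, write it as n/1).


Projection coefficient = (a . b) / (b . b)
a . b = 1*2 + 2*1 + 4*5
= 2 + 2 + 20 = 24
b . b = 2^2 + 1^2 + 5^2
= 4 + 1 + 25 = 30
Coefficient = 24/30
In lowest terms: 4/5


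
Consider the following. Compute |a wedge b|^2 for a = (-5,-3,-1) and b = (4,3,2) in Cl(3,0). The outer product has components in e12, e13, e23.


a wedge b = (a1*b2 - a2*b1)*e12 + (a1*b3 - a3*b1)*e13 + (a2*b3 - a3*b2)*e23
e12 coeff: (-5)*3 - (-3)*4 = -15 - (-12) = -3
e13 coeff: (-5)*2 - (-1)*4 = -10 - (-4) = -6
e23 coeff: (-3)*2 - (-1)*3 = -6 - (-3) = -3
|a wedge b|^2 = (-3)^2 + (-6)^2 + (-3)^2
= 9 + 36 + 9
= 54


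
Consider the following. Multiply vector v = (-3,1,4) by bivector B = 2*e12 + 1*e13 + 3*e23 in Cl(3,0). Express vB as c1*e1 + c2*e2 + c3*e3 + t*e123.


vB has grade-1 (vector) and grade-3 (trivector) parts: vB = (v _| B) + (v ^ B).
Vector part <vB>_1:
  e1: -v2*b12 - v3*b13 = -(1)*(2) - (4)*(1) = -6
  e2: v1*b12 - v3*b23 = (-3)*(2) - (4)*(3) = -18
  e3: v1*b13 + v2*b23 = (-3)*(1) + (1)*(3) = 0
Trivector part <vB>_3:
  e123: v1*b23 - v2*b13 + v3*b12 = (-3)*(3) - (1)*(1) + (4)*(2) = -2
vB = -6*e1 - 18*e2 + 0*e3 - 2*e123


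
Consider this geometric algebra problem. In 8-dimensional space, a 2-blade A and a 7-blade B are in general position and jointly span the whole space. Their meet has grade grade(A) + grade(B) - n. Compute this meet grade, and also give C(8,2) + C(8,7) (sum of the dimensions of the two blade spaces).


Meet grade = grade(A) + grade(B) - n
= 2 + 7 - 8 = 1
C(8,2) = 28
C(8,7) = 8
dim_A + dim_B = 28 + 8 = 36


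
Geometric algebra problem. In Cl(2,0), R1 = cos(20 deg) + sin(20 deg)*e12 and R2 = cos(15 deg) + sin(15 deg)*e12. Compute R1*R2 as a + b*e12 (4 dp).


Same-plane rotors commute and their half-angles add:
R1*R2 = cos(a1 + a2) + sin(a1 + a2)*e12.
a1 + a2 = 20 + 15 = 35 deg
cos(35 deg) = 0.8192
sin(35 deg) = 0.5736
R1*R2 = 0.8192 + 0.5736*e12


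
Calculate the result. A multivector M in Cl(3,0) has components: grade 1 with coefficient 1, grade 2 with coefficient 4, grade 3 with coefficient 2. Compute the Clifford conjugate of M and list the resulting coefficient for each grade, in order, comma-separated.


Clifford conjugate sign for grade k: (-1)^(k(k+1)/2)
Grade 1: (-1)^(1*2/2) = (-1)^1 = -1, coeff 1 -> -1
Grade 2: (-1)^(2*3/2) = (-1)^3 = -1, coeff 4 -> -4
Grade 3: (-1)^(3*4/2) = (-1)^6 = 1, coeff 2 -> 2
Conjugated coefficients: -1, -4, 2


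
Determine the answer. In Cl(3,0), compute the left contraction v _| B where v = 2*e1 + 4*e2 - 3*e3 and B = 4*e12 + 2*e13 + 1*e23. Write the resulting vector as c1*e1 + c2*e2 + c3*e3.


Left contraction v _| B = <vB>_1 (grade-1 part of the geometric product vB).
Using e1_|e12 = e2, e2_|e12 = -e1, e1_|e13 = e3, e3_|e13 = -e1, e2_|e23 = e3, e3_|e23 = -e2:
e1 coeff: -v2*b12 - v3*b13 = -(4)*(4) - (-3)*(2) = -10
e2 coeff: v1*b12 - v3*b23 = (2)*(4) - (-3)*(1) = 11
e3 coeff: v1*b13 + v2*b23 = (2)*(2) + (4)*(1) = 8
v _| B = -10*e1 + 11*e2 + 8*e3


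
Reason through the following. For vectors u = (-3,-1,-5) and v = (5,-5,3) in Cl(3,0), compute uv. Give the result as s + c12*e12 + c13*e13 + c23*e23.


In Cl(3,0): e_i^2 = 1, e_ie_j = -e_je_i for i != j.
Scalar part = u . v = (-3)*5 + (-1)*(-5) + (-5)*3
= -15 + 5 + (-15) = -25
e12 coeff = (-3)*(-5) - (-1)*5 = 15 - (-5) = 20
e13 coeff = (-3)*3 - (-5)*5 = -9 - (-25) = 16
e23 coeff = (-1)*3 - (-5)*(-5) = -3 - 25 = -28
uv = -25 + 20*e12 + 16*e13 - 28*e23


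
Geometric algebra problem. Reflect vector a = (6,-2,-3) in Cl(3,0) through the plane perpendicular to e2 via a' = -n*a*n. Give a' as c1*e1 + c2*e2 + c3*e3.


Reflection formula: a' = -n*a*n, with n = e2 (unit vector, n^2 = 1).
For reflection through hyperplane perp to e2:
The component along e2 flips sign, others stay.
a = (6, -2, -3)
a' = (6, 2, -3)
a' = 6*e1 + 2*e2 - 3*e3


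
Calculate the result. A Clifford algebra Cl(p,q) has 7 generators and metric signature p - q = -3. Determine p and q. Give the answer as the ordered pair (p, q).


We need p + q = 7 and p - q = -3.
Adding: 2p = 7 + (-3) = 4, so p = 2.
Then q = 7 - 2 = 5.
(p, q) = (2, 5)


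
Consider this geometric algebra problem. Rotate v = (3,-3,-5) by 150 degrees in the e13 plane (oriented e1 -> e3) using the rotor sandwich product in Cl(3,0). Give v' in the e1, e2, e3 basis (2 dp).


Rotor R = cos(75deg) - sin(75deg)*e13
Rotation angle theta = 2 * 75 = 150 degrees in the e13 plane (e1 -> e3).
The component perpendicular to the plane (e2) is invariant: v'_2 = v2 = -3.00
cos(150deg) = -0.8660, sin(150deg) = 0.5000
v'_1 = v1*cos(theta) - v3*sin(theta) = 3*(-0.8660) - (-5)*0.5000 = -0.10
v'_3 = v1*sin(theta) + v3*cos(theta) = 3*0.5000 + (-5)*(-0.8660) = 5.83
v' = -0.10*e1 - 3.00*e2 + 5.83*e3


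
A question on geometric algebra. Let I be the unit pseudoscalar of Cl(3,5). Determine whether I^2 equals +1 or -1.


The pseudoscalar I = e1...e_n (product of all n generators) of Cl(p,q) satisfies I^2 = (-1)^(q + n(n-1)/2).
p = 3, q = 5, n = p + q = 8
n(n-1)/2 = 8 * 7 / 2 = 28
Exponent = q + n(n-1)/2 = 5 + 28 = 33
I^2 = (-1)^33 = -1


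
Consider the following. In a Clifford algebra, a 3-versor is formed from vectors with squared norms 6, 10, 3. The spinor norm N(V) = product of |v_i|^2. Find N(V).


Spinor norm N(V) = |v1|^2 * |v2|^2 * ... * |v3|^2
= 6 * 10 * 3
Running product: 6, 60, 180
N(V) = 180


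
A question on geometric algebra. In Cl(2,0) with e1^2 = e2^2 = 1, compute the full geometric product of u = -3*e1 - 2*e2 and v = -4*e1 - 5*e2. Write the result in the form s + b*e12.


Expand: (-3*e1 - 2*e2)(-4*e1 - 5*e2)
= (-3)*(-4)*e1e1 + (-3)*(-5)*e1e2 + (-2)*(-4)*e2e1 + (-2)*(-5)*e2e2
Using e1^2 = e2^2 = 1, e2e1 = -e1e2:
Scalar part s = (-3)*(-4) + (-2)*(-5) = 12 + 10 = 22
Bivector part b = (-3)*(-5) - (-2)*(-4) = 15 - 8 = 7
uv = 22 + 7*e12


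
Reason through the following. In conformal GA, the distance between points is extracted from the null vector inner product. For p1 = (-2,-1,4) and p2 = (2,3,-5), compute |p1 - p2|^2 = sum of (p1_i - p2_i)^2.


p1 - p2 = (-4, -4, 9)
|p1 - p2|^2 = (-4)^2 + (-4)^2 + 9^2
= 16 + 16 + 81
= 113


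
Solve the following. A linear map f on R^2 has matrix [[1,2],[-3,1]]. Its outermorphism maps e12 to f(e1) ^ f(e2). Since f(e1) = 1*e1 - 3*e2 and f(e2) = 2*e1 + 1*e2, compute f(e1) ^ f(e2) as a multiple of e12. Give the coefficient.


The outermorphism of a linear map f sends e1^e2 to f(e1)^f(e2).
f(e1) = 1*e1 - 3*e2
f(e2) = 2*e1 + 1*e2
f(e1) ^ f(e2) = (1*e1 - 3*e2) ^ (2*e1 + 1*e2)
= 1*1*e12 + (-3)*2*e21
= (1 - (-6))*e12
= 7*e12
Coefficient = 7


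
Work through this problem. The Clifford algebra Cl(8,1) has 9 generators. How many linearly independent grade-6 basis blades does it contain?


Number of grade-k basis blades in Cl(p,q) with n = p + q is C(n, k).
n = 8 + 1 = 9
C(9, 6) = 9! / (6! * 3!)
= 362880 / (720 * 6)
= 84


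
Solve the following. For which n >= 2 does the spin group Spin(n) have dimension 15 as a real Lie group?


dim Spin(n) = dim so(n) = n(n-1)/2.
Solve n(n-1)/2 = 15, i.e. n^2 - n - 30 = 0.
Discriminant = 1 + 8*15 = 121
n = (1 + sqrt(121))/2 = (1 + 11)/2 = 6


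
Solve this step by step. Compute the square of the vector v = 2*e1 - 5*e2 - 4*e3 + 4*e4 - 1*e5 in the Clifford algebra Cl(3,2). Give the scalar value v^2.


v^2 = sum of c_i^2 * e_i^2
Positive signature terms (e_i^2 = +1): 2^2 + (-5)^2 + (-4)^2 = 45
Negative signature terms (e_j^2 = -1): 4^2 + (-1)^2 = 17
v^2 = 45 - 17 = 28


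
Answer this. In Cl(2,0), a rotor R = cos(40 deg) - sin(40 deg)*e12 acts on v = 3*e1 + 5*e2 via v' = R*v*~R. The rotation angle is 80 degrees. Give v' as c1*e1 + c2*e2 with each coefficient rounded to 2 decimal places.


Rotor R = cos(40deg) - sin(40deg)*e12
Rotation angle theta = 2 * 40 = 80 degrees
v' = R*v*~R rotates v by theta.
cos(80deg) = 0.1736, sin(80deg) = 0.9848
v'_1 = 3*cos(80deg) - 5*sin(80deg)
= 3*0.1736 - 5*0.9848
= -4.40
v'_2 = 3*sin(80deg) + 5*cos(80deg)
= 3*0.9848 + 5*0.1736
= 3.82
v' = -4.40*e1 + 3.82*e2


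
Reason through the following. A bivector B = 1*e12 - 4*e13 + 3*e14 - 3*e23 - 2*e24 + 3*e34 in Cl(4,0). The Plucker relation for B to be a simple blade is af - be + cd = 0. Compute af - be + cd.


Plucker relation: af - be + cd
a*f = 1*3 = 3
b*e = (-4)*(-2) = 8
c*d = 3*(-3) = -9
af - be + cd = 3 - 8 + (-9)
= -14


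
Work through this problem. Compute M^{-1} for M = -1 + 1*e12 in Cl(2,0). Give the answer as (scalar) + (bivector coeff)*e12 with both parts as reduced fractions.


M = -1 + 1*e12, where e12^2 = -1.
Since M commutes with its reverse ~M = a - b*e12, M * ~M = a^2 - b^2*e12^2 = a^2 + b^2.
So M^{-1} = ~M / (a^2 + b^2) = (a - b*e12)/(a^2 + b^2).
a^2 + b^2 = 1 + 1 = 2
Scalar part = -1/2 = -1/2
Bivector coeff = -1/2 = -1/2
M^{-1} = -1/2 - 1/2*e12


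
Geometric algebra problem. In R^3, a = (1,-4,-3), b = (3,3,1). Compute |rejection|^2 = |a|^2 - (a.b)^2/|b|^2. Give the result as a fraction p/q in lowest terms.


|a|^2 = 1^2 + (-4)^2 + (-3)^2 = 26
|b|^2 = 3^2 + 3^2 + 1^2 = 19
a . b = 1*3 + (-4)*3 + (-3)*1 = -12
(a.b)^2 = (-12)^2 = 144
|rej|^2 = 26 - 144/19
= (494 - 144)/19
= 350/19
In lowest terms: 350/19


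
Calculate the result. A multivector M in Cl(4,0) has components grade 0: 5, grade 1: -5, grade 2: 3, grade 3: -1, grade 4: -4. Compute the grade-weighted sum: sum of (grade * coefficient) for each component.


Grade-weighted sum = sum of grade_k * coefficient_k
0*5 = 0
1*(-5) = -5
2*3 = 6
3*(-1) = -3
4*(-4) = -16
Total = 0 + (-5) + 6 + (-3) + (-16) = -18


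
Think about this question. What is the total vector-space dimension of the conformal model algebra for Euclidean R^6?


The conformal model of R^6 uses Cl(7,1): the 6 Euclidean generators plus two extra orthogonal generators e+ (e+^2 = +1) and e- (e-^2 = -1), from which the null vectors e0, einf are built.
Number of generators m = 6 + 2 = 8.
dim Cl(p,q) = 2^m = 2^8 = 256


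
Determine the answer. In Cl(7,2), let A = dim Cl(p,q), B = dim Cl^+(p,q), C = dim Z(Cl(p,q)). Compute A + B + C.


n = 7 + 2 = 9
Total dim = 2^9 = 512
Even subalgebra dim = 2^8 = 256
n is odd, so center dim = 2
Sum = 512 + 256 + 2 = 770


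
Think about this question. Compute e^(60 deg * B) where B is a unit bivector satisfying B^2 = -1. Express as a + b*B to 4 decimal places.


For a unit bivector B with B^2 = -1, the exponential series gives
e^(theta*B) = cos(theta) + sin(theta)*B (the GA analogue of Euler's formula).
theta = 60 degrees = 1.047198 rad
cos(60 deg) = 0.5000
sin(60 deg) = 0.8660
exp(theta*B) = 0.5000 + 0.8660*B


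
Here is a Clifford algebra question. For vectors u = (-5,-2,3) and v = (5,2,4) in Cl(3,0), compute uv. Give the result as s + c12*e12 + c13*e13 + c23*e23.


In Cl(3,0): e_i^2 = 1, e_ie_j = -e_je_i for i != j.
Scalar part = u . v = (-5)*5 + (-2)*2 + 3*4
= -25 + (-4) + 12 = -17
e12 coeff = (-5)*2 - (-2)*5 = -10 - (-10) = 0
e13 coeff = (-5)*4 - 3*5 = -20 - 15 = -35
e23 coeff = (-2)*4 - 3*2 = -8 - 6 = -14
uv = -17 + 0*e12 - 35*e13 - 14*e23


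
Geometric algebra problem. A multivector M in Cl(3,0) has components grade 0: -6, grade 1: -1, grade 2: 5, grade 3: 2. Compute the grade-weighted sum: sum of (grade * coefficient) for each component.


Grade-weighted sum = sum of grade_k * coefficient_k
0*(-6) = 0
1*(-1) = -1
2*5 = 10
3*2 = 6
Total = 0 + (-1) + 10 + 6 = 15


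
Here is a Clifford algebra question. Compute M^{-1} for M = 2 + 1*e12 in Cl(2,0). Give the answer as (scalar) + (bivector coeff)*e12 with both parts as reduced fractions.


M = 2 + 1*e12, where e12^2 = -1.
Since M commutes with its reverse ~M = a - b*e12, M * ~M = a^2 - b^2*e12^2 = a^2 + b^2.
So M^{-1} = ~M / (a^2 + b^2) = (a - b*e12)/(a^2 + b^2).
a^2 + b^2 = 4 + 1 = 5
Scalar part = 2/5 = 2/5
Bivector coeff = -1/5 = -1/5
M^{-1} = 2/5 - 1/5*e12


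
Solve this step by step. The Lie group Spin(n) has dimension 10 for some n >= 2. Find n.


dim Spin(n) = dim so(n) = n(n-1)/2.
Solve n(n-1)/2 = 10, i.e. n^2 - n - 20 = 0.
Discriminant = 1 + 8*10 = 81
n = (1 + sqrt(81))/2 = (1 + 9)/2 = 5


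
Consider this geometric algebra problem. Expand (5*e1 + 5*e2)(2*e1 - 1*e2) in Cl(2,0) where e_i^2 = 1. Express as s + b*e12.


Expand: (5*e1 + 5*e2)(2*e1 - 1*e2)
= 5*2*e1e1 + 5*(-1)*e1e2 + 5*2*e2e1 + 5*(-1)*e2e2
Using e1^2 = e2^2 = 1, e2e1 = -e1e2:
Scalar part s = 5*2 + 5*(-1) = 10 + (-5) = 5
Bivector part b = 5*(-1) - 5*2 = -5 - 10 = -15
uv = 5 - 15*e12


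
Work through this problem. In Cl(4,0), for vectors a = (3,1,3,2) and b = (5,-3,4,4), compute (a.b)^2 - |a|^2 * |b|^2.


a . b = 3*5 + 1*(-3) + 3*4 + 2*4
= 15 + (-3) + 12 + 8 = 32
|a|^2 = 3^2 + 1^2 + 3^2 + 2^2 = 23
|b|^2 = 5^2 + (-3)^2 + 4^2 + 4^2 = 66
(a.b)^2 = 32^2 = 1024
|a|^2 * |b|^2 = 23 * 66 = 1518
Result = 1024 - 1518 = -494


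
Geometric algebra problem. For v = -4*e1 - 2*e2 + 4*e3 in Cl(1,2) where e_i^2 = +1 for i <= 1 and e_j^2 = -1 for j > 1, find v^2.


v^2 = sum of c_i^2 * e_i^2
Positive signature terms (e_i^2 = +1): (-4)^2 = 16
Negative signature terms (e_j^2 = -1): (-2)^2 + 4^2 = 20
v^2 = 16 - 20 = -4


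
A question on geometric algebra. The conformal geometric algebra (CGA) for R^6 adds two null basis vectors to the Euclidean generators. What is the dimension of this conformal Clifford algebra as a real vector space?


The conformal model of R^6 uses Cl(7,1): the 6 Euclidean generators plus two extra orthogonal generators e+ (e+^2 = +1) and e- (e-^2 = -1), from which the null vectors e0, einf are built.
Number of generators m = 6 + 2 = 8.
dim Cl(p,q) = 2^m = 2^8 = 256


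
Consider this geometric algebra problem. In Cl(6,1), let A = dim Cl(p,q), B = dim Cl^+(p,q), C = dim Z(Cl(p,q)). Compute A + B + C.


n = 6 + 1 = 7
Total dim = 2^7 = 128
Even subalgebra dim = 2^6 = 64
n is odd, so center dim = 2
Sum = 128 + 64 + 2 = 194


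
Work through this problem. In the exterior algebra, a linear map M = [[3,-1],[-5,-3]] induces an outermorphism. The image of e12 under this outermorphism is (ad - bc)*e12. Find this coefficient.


The outermorphism of a linear map f sends e1^e2 to f(e1)^f(e2).
f(e1) = 3*e1 - 5*e2
f(e2) = -1*e1 - 3*e2
f(e1) ^ f(e2) = (3*e1 - 5*e2) ^ (-1*e1 - 3*e2)
= 3*(-3)*e12 + (-5)*(-1)*e21
= (-9 - 5)*e12
= -14*e12
Coefficient = -14


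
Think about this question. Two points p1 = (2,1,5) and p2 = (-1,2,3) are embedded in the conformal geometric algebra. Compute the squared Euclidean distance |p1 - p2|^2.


p1 - p2 = (3, -1, 2)
|p1 - p2|^2 = 3^2 + (-1)^2 + 2^2
= 9 + 1 + 4
= 14


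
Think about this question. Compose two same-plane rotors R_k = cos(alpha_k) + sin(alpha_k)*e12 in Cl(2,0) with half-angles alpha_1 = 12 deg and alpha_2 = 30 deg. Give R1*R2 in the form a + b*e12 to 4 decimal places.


Same-plane rotors commute and their half-angles add:
R1*R2 = cos(a1 + a2) + sin(a1 + a2)*e12.
a1 + a2 = 12 + 30 = 42 deg
cos(42 deg) = 0.7431
sin(42 deg) = 0.6691
R1*R2 = 0.7431 + 0.6691*e12


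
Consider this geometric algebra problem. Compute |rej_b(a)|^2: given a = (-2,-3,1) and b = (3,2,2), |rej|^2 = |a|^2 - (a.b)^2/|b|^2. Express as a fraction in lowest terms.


|a|^2 = (-2)^2 + (-3)^2 + 1^2 = 14
|b|^2 = 3^2 + 2^2 + 2^2 = 17
a . b = (-2)*3 + (-3)*2 + 1*2 = -10
(a.b)^2 = (-10)^2 = 100
|rej|^2 = 14 - 100/17
= (238 - 100)/17
= 138/17
In lowest terms: 138/17


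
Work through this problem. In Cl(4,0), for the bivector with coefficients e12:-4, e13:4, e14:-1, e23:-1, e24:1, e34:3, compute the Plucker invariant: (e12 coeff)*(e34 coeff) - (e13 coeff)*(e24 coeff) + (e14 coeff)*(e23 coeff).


Plucker relation: af - be + cd
a*f = (-4)*3 = -12
b*e = 4*1 = 4
c*d = (-1)*(-1) = 1
af - be + cd = -12 - 4 + 1
= -15


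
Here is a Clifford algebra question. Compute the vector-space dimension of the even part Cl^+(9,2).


Even subalgebra dimension = 2^(n-1)
n = 9 + 2 = 11
2^(11 - 1) = 2^10 = 1024
Verification: sum of C(11,k) for even k = 1 + 55 + 330 + 462 + 165 + 11 = 1024
Result = 1024


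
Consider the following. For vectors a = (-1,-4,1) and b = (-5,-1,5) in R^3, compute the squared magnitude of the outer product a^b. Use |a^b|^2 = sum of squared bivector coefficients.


a wedge b = (a1*b2 - a2*b1)*e12 + (a1*b3 - a3*b1)*e13 + (a2*b3 - a3*b2)*e23
e12 coeff: (-1)*(-1) - (-4)*(-5) = 1 - 20 = -19
e13 coeff: (-1)*5 - 1*(-5) = -5 - (-5) = 0
e23 coeff: (-4)*5 - 1*(-1) = -20 - (-1) = -19
|a wedge b|^2 = (-19)^2 + 0^2 + (-19)^2
= 361 + 0 + 361
= 722


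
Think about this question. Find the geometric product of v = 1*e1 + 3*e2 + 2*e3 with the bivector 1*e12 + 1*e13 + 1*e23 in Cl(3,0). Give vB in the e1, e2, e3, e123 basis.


vB has grade-1 (vector) and grade-3 (trivector) parts: vB = (v _| B) + (v ^ B).
Vector part <vB>_1:
  e1: -v2*b12 - v3*b13 = -(3)*(1) - (2)*(1) = -5
  e2: v1*b12 - v3*b23 = (1)*(1) - (2)*(1) = -1
  e3: v1*b13 + v2*b23 = (1)*(1) + (3)*(1) = 4
Trivector part <vB>_3:
  e123: v1*b23 - v2*b13 + v3*b12 = (1)*(1) - (3)*(1) + (2)*(1) = 0
vB = -5*e1 - 1*e2 + 4*e3 + 0*e123


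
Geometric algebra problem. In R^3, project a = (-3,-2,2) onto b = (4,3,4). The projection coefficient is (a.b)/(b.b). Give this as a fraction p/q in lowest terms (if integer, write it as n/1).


Projection coefficient = (a . b) / (b . b)
a . b = (-3)*4 + (-2)*3 + 2*4
= -12 + (-6) + 8 = -10
b . b = 4^2 + 3^2 + 4^2
= 16 + 9 + 16 = 41
Coefficient = -10/41
In lowest terms: -10/41


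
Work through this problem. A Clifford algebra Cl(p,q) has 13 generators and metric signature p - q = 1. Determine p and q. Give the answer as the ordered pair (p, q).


We need p + q = 13 and p - q = 1.
Adding: 2p = 13 + 1 = 14, so p = 7.
Then q = 13 - 7 = 6.
(p, q) = (7, 6)


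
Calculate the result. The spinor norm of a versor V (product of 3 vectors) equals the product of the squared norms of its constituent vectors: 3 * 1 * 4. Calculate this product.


Spinor norm N(V) = |v1|^2 * |v2|^2 * ... * |v3|^2
= 3 * 1 * 4
Running product: 3, 3, 12
N(V) = 12


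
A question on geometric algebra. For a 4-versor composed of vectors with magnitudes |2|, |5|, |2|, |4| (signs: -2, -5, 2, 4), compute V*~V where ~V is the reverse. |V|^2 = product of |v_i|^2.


Each vector v_i has |v_i|^2 = s_i^2
Squared scales: (-2)^2 = 4, (-5)^2 = 25, 2^2 = 4, 4^2 = 16
|V|^2 = 4 * 25 * 4 * 16
= 6400


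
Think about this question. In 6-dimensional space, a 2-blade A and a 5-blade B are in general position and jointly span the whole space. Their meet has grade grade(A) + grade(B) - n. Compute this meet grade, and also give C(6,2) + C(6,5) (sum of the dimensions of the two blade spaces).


Meet grade = grade(A) + grade(B) - n
= 2 + 5 - 6 = 1
C(6,2) = 15
C(6,5) = 6
dim_A + dim_B = 15 + 6 = 21


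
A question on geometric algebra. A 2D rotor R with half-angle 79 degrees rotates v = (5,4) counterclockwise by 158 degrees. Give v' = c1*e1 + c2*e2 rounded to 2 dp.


Rotor R = cos(79deg) - sin(79deg)*e12
Rotation angle theta = 2 * 79 = 158 degrees
v' = R*v*~R rotates v by theta.
cos(158deg) = -0.9272, sin(158deg) = 0.3746
v'_1 = 5*cos(158deg) - 4*sin(158deg)
= 5*(-0.9272) - 4*0.3746
= -6.13
v'_2 = 5*sin(158deg) + 4*cos(158deg)
= 5*0.3746 + 4*(-0.9272)
= -1.84
v' = -6.13*e1 - 1.84*e2


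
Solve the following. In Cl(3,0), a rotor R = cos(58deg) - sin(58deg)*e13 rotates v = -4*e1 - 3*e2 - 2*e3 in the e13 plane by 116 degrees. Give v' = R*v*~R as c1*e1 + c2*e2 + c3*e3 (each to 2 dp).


Rotor R = cos(58deg) - sin(58deg)*e13
Rotation angle theta = 2 * 58 = 116 degrees in the e13 plane (e1 -> e3).
The component perpendicular to the plane (e2) is invariant: v'_2 = v2 = -3.00
cos(116deg) = -0.4384, sin(116deg) = 0.8988
v'_1 = v1*cos(theta) - v3*sin(theta) = -4*(-0.4384) - (-2)*0.8988 = 3.55
v'_3 = v1*sin(theta) + v3*cos(theta) = -4*0.8988 + (-2)*(-0.4384) = -2.72
v' = 3.55*e1 - 3.00*e2 - 2.72*e3


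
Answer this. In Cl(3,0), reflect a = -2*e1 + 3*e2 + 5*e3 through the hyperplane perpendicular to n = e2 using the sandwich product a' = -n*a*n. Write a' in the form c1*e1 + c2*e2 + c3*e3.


Reflection formula: a' = -n*a*n, with n = e2 (unit vector, n^2 = 1).
For reflection through hyperplane perp to e2:
The component along e2 flips sign, others stay.
a = (-2, 3, 5)
a' = (-2, -3, 5)
a' = -2*e1 - 3*e2 + 5*e3


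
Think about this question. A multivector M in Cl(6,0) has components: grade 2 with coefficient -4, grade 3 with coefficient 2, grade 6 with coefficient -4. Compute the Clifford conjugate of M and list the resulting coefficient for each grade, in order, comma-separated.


Clifford conjugate sign for grade k: (-1)^(k(k+1)/2)
Grade 2: (-1)^(2*3/2) = (-1)^3 = -1, coeff -4 -> 4
Grade 3: (-1)^(3*4/2) = (-1)^6 = 1, coeff 2 -> 2
Grade 6: (-1)^(6*7/2) = (-1)^21 = -1, coeff -4 -> 4
Conjugated coefficients: 4, 2, 4


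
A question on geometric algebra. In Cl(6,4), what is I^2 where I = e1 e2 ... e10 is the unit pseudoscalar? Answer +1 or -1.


The pseudoscalar I = e1...e_n (product of all n generators) of Cl(p,q) satisfies I^2 = (-1)^(q + n(n-1)/2).
p = 6, q = 4, n = p + q = 10
n(n-1)/2 = 10 * 9 / 2 = 45
Exponent = q + n(n-1)/2 = 4 + 45 = 49
I^2 = (-1)^49 = -1


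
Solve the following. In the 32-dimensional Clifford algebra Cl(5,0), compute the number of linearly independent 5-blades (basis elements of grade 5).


Number of grade-k basis blades in Cl(p,q) with n = p + q is C(n, k).
n = 5 + 0 = 5
C(5, 5) = 5! / (5! * 0!)
= 120 / (120 * 1)
= 1


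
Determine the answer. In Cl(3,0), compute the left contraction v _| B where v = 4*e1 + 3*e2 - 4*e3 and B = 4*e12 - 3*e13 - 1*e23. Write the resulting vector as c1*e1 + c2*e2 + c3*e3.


Left contraction v _| B = <vB>_1 (grade-1 part of the geometric product vB).
Using e1_|e12 = e2, e2_|e12 = -e1, e1_|e13 = e3, e3_|e13 = -e1, e2_|e23 = e3, e3_|e23 = -e2:
e1 coeff: -v2*b12 - v3*b13 = -(3)*(4) - (-4)*(-3) = -24
e2 coeff: v1*b12 - v3*b23 = (4)*(4) - (-4)*(-1) = 12
e3 coeff: v1*b13 + v2*b23 = (4)*(-3) + (3)*(-1) = -15
v _| B = -24*e1 + 12*e2 - 15*e3


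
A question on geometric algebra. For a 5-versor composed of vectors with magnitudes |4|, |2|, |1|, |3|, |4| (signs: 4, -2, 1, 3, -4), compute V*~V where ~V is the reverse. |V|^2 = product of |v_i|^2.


Each vector v_i has |v_i|^2 = s_i^2
Squared scales: 4^2 = 16, (-2)^2 = 4, 1^2 = 1, 3^2 = 9, (-4)^2 = 16
|V|^2 = 16 * 4 * 1 * 9 * 16
= 9216


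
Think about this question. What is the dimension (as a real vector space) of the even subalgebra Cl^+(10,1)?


Even subalgebra dimension = 2^(n-1)
n = 10 + 1 = 11
2^(11 - 1) = 2^10 = 1024
Verification: sum of C(11,k) for even k = 1 + 55 + 330 + 462 + 165 + 11 = 1024
Result = 1024


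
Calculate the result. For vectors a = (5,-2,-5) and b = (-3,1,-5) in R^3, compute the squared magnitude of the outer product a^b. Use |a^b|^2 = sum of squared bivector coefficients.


a wedge b = (a1*b2 - a2*b1)*e12 + (a1*b3 - a3*b1)*e13 + (a2*b3 - a3*b2)*e23
e12 coeff: 5*1 - (-2)*(-3) = 5 - 6 = -1
e13 coeff: 5*(-5) - (-5)*(-3) = -25 - 15 = -40
e23 coeff: (-2)*(-5) - (-5)*1 = 10 - (-5) = 15
|a wedge b|^2 = (-1)^2 + (-40)^2 + 15^2
= 1 + 1600 + 225
= 1826


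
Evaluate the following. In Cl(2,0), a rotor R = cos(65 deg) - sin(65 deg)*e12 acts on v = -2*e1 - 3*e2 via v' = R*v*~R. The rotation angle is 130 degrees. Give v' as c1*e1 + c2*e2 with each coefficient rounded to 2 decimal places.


Rotor R = cos(65deg) - sin(65deg)*e12
Rotation angle theta = 2 * 65 = 130 degrees
v' = R*v*~R rotates v by theta.
cos(130deg) = -0.6428, sin(130deg) = 0.7660
v'_1 = -2*cos(130deg) - (-3)*sin(130deg)
= -2*(-0.6428) - (-3)*0.7660
= 3.58
v'_2 = -2*sin(130deg) + (-3)*cos(130deg)
= -2*0.7660 + (-3)*(-0.6428)
= 0.40
v' = 3.58*e1 + 0.40*e2


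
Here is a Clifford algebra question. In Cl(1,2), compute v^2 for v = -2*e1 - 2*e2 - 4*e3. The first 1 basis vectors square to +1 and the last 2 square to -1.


v^2 = sum of c_i^2 * e_i^2
Positive signature terms (e_i^2 = +1): (-2)^2 = 4
Negative signature terms (e_j^2 = -1): (-2)^2 + (-4)^2 = 20
v^2 = 4 - 20 = -16


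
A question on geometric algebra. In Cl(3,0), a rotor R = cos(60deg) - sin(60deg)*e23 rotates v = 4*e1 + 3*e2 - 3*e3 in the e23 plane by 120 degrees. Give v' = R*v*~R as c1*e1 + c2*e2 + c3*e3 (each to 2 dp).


Rotor R = cos(60deg) - sin(60deg)*e23
Rotation angle theta = 2 * 60 = 120 degrees in the e23 plane (e2 -> e3).
The component perpendicular to the plane (e1) is invariant: v'_1 = v1 = 4.00
cos(120deg) = -0.5000, sin(120deg) = 0.8660
v'_2 = v2*cos(theta) - v3*sin(theta) = 3*(-0.5000) - (-3)*0.8660 = 1.10
v'_3 = v2*sin(theta) + v3*cos(theta) = 3*0.8660 + (-3)*(-0.5000) = 4.10
v' = 4.00*e1 + 1.10*e2 + 4.10*e3


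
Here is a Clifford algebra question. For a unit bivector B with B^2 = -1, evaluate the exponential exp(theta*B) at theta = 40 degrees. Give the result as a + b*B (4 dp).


For a unit bivector B with B^2 = -1, the exponential series gives
e^(theta*B) = cos(theta) + sin(theta)*B (the GA analogue of Euler's formula).
theta = 40 degrees = 0.698132 rad
cos(40 deg) = 0.7660
sin(40 deg) = 0.6428
exp(theta*B) = 0.7660 + 0.6428*B


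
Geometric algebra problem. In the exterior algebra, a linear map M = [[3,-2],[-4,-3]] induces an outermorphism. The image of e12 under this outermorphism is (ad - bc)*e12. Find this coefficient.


The outermorphism of a linear map f sends e1^e2 to f(e1)^f(e2).
f(e1) = 3*e1 - 4*e2
f(e2) = -2*e1 - 3*e2
f(e1) ^ f(e2) = (3*e1 - 4*e2) ^ (-2*e1 - 3*e2)
= 3*(-3)*e12 + (-4)*(-2)*e21
= (-9 - 8)*e12
= -17*e12
Coefficient = -17


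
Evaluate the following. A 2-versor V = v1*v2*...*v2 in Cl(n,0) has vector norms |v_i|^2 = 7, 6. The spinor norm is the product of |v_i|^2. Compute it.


Spinor norm N(V) = |v1|^2 * |v2|^2 * ... * |v2|^2
= 7 * 6
Running product: 7, 42
N(V) = 42


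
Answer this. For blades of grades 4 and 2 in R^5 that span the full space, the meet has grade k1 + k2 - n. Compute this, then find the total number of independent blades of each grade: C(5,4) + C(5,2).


Meet grade = grade(A) + grade(B) - n
= 4 + 2 - 5 = 1
C(5,4) = 5
C(5,2) = 10
dim_A + dim_B = 5 + 10 = 15


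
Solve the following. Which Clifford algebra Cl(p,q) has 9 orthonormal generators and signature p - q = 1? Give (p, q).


We need p + q = 9 and p - q = 1.
Adding: 2p = 9 + 1 = 10, so p = 5.
Then q = 9 - 5 = 4.
(p, q) = (5, 4)


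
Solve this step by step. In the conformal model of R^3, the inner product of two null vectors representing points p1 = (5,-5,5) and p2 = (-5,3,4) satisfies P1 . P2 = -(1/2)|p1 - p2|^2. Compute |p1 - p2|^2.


p1 - p2 = (10, -8, 1)
|p1 - p2|^2 = 10^2 + (-8)^2 + 1^2
= 100 + 64 + 1
= 165


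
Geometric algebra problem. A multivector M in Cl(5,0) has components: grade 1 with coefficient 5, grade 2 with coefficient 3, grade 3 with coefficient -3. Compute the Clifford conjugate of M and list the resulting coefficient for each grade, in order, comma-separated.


Clifford conjugate sign for grade k: (-1)^(k(k+1)/2)
Grade 1: (-1)^(1*2/2) = (-1)^1 = -1, coeff 5 -> -5
Grade 2: (-1)^(2*3/2) = (-1)^3 = -1, coeff 3 -> -3
Grade 3: (-1)^(3*4/2) = (-1)^6 = 1, coeff -3 -> -3
Conjugated coefficients: -5, -3, -3


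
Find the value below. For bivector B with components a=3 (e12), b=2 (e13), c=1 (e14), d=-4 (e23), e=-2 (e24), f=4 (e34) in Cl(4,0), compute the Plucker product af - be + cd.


Plucker relation: af - be + cd
a*f = 3*4 = 12
b*e = 2*(-2) = -4
c*d = 1*(-4) = -4
af - be + cd = 12 - (-4) + (-4)
= 12


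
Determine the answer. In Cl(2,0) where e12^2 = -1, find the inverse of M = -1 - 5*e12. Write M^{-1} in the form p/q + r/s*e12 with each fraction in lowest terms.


M = -1 - 5*e12, where e12^2 = -1.
Since M commutes with its reverse ~M = a - b*e12, M * ~M = a^2 - b^2*e12^2 = a^2 + b^2.
So M^{-1} = ~M / (a^2 + b^2) = (a - b*e12)/(a^2 + b^2).
a^2 + b^2 = 1 + 25 = 26
Scalar part = -1/26 = -1/26
Bivector coeff = 5/26 = 5/26
M^{-1} = -1/26 + 5/26*e12


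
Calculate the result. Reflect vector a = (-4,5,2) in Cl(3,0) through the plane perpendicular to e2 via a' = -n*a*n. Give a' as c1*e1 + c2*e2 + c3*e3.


Reflection formula: a' = -n*a*n, with n = e2 (unit vector, n^2 = 1).
For reflection through hyperplane perp to e2:
The component along e2 flips sign, others stay.
a = (-4, 5, 2)
a' = (-4, -5, 2)
a' = -4*e1 - 5*e2 + 2*e3


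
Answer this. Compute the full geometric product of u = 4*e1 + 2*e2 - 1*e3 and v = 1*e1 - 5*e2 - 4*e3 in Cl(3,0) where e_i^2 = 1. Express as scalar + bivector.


In Cl(3,0): e_i^2 = 1, e_ie_j = -e_je_i for i != j.
Scalar part = u . v = 4*1 + 2*(-5) + (-1)*(-4)
= 4 + (-10) + 4 = -2
e12 coeff = 4*(-5) - 2*1 = -20 - 2 = -22
e13 coeff = 4*(-4) - (-1)*1 = -16 - (-1) = -15
e23 coeff = 2*(-4) - (-1)*(-5) = -8 - 5 = -13
uv = -2 - 22*e12 - 15*e13 - 13*e23


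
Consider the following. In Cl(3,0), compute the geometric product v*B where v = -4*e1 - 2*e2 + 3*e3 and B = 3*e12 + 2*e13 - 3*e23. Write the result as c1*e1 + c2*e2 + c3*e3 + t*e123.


vB has grade-1 (vector) and grade-3 (trivector) parts: vB = (v _| B) + (v ^ B).
Vector part <vB>_1:
  e1: -v2*b12 - v3*b13 = -(-2)*(3) - (3)*(2) = 0
  e2: v1*b12 - v3*b23 = (-4)*(3) - (3)*(-3) = -3
  e3: v1*b13 + v2*b23 = (-4)*(2) + (-2)*(-3) = -2
Trivector part <vB>_3:
  e123: v1*b23 - v2*b13 + v3*b12 = (-4)*(-3) - (-2)*(2) + (3)*(3) = 25
vB = 0*e1 - 3*e2 - 2*e3 + 25*e123


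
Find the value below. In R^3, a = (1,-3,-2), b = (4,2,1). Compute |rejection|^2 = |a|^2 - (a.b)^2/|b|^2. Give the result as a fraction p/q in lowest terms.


|a|^2 = 1^2 + (-3)^2 + (-2)^2 = 14
|b|^2 = 4^2 + 2^2 + 1^2 = 21
a . b = 1*4 + (-3)*2 + (-2)*1 = -4
(a.b)^2 = (-4)^2 = 16
|rej|^2 = 14 - 16/21
= (294 - 16)/21
= 278/21
In lowest terms: 278/21


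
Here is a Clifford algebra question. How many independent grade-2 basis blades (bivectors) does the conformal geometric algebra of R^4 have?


The conformal model of R^4 uses Cl(5,1) with m = 4 + 2 = 6 generators.
Number of grade-2 blades = C(m, 2) = C(6, 2)
= 6*5/2 = 15


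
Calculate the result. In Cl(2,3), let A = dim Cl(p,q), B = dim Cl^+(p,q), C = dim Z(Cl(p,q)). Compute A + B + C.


n = 2 + 3 = 5
Total dim = 2^5 = 32
Even subalgebra dim = 2^4 = 16
n is odd, so center dim = 2
Sum = 32 + 16 + 2 = 50


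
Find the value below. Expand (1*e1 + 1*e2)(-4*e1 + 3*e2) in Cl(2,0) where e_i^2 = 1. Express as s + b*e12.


Expand: (1*e1 + 1*e2)(-4*e1 + 3*e2)
= 1*(-4)*e1e1 + 1*3*e1e2 + 1*(-4)*e2e1 + 1*3*e2e2
Using e1^2 = e2^2 = 1, e2e1 = -e1e2:
Scalar part s = 1*(-4) + 1*3 = -4 + 3 = -1
Bivector part b = 1*3 - 1*(-4) = 3 - (-4) = 7
uv = -1 + 7*e12


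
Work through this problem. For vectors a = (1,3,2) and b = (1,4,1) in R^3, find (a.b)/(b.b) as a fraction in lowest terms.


Projection coefficient = (a . b) / (b . b)
a . b = 1*1 + 3*4 + 2*1
= 1 + 12 + 2 = 15
b . b = 1^2 + 4^2 + 1^2
= 1 + 16 + 1 = 18
Coefficient = 15/18
In lowest terms: 5/6


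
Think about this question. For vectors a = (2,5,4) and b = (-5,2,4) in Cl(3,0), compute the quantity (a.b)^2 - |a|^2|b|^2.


a . b = 2*(-5) + 5*2 + 4*4
= -10 + 10 + 16 = 16
|a|^2 = 2^2 + 5^2 + 4^2 = 45
|b|^2 = (-5)^2 + 2^2 + 4^2 = 45
(a.b)^2 = 16^2 = 256
|a|^2 * |b|^2 = 45 * 45 = 2025
Result = 256 - 2025 = -1769


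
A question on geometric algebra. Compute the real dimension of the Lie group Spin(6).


Spin(n) double-covers SO(n); both have Lie algebra so(n) of dimension n(n-1)/2.
n = 6
n(n-1) = 6 * 5 = 30
dim Spin(6) = 30/2 = 15


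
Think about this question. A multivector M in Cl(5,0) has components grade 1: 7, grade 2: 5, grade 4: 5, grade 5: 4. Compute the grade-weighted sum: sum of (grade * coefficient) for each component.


Grade-weighted sum = sum of grade_k * coefficient_k
1*7 = 7
2*5 = 10
4*5 = 20
5*4 = 20
Total = 7 + 10 + 20 + 20 = 57


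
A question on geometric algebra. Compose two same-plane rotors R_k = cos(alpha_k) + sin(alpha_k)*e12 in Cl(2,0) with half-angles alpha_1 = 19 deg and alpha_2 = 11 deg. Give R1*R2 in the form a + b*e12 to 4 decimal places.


Same-plane rotors commute and their half-angles add:
R1*R2 = cos(a1 + a2) + sin(a1 + a2)*e12.
a1 + a2 = 19 + 11 = 30 deg
cos(30 deg) = 0.8660
sin(30 deg) = 0.5000
R1*R2 = 0.8660 + 0.5000*e12


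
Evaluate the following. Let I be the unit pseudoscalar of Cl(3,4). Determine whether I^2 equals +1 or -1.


The pseudoscalar I = e1...e_n (product of all n generators) of Cl(p,q) satisfies I^2 = (-1)^(q + n(n-1)/2).
p = 3, q = 4, n = p + q = 7
n(n-1)/2 = 7 * 6 / 2 = 21
Exponent = q + n(n-1)/2 = 4 + 21 = 25
I^2 = (-1)^25 = -1


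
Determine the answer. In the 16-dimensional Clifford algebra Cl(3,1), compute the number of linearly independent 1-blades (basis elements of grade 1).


Number of grade-k basis blades in Cl(p,q) with n = p + q is C(n, k).
n = 3 + 1 = 4
C(4, 1) = 4! / (1! * 3!)
= 24 / (1 * 6)
= 4


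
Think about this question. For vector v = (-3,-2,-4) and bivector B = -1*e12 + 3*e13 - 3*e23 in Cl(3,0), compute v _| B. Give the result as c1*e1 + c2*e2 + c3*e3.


Left contraction v _| B = <vB>_1 (grade-1 part of the geometric product vB).
Using e1_|e12 = e2, e2_|e12 = -e1, e1_|e13 = e3, e3_|e13 = -e1, e2_|e23 = e3, e3_|e23 = -e2:
e1 coeff: -v2*b12 - v3*b13 = -(-2)*(-1) - (-4)*(3) = 10
e2 coeff: v1*b12 - v3*b23 = (-3)*(-1) - (-4)*(-3) = -9
e3 coeff: v1*b13 + v2*b23 = (-3)*(3) + (-2)*(-3) = -3
v _| B = 10*e1 - 9*e2 - 3*e3


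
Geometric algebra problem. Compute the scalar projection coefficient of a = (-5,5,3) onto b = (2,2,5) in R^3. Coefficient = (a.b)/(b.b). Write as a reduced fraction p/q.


Projection coefficient = (a . b) / (b . b)
a . b = (-5)*2 + 5*2 + 3*5
= -10 + 10 + 15 = 15
b . b = 2^2 + 2^2 + 5^2
= 4 + 4 + 25 = 33
Coefficient = 15/33
In lowest terms: 5/11


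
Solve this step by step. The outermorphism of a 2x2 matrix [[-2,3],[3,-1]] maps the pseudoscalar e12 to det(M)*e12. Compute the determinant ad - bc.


The outermorphism of a linear map f sends e1^e2 to f(e1)^f(e2).
f(e1) = -2*e1 + 3*e2
f(e2) = 3*e1 - 1*e2
f(e1) ^ f(e2) = (-2*e1 + 3*e2) ^ (3*e1 - 1*e2)
= (-2)*(-1)*e12 + 3*3*e21
= (2 - 9)*e12
= -7*e12
Coefficient = -7


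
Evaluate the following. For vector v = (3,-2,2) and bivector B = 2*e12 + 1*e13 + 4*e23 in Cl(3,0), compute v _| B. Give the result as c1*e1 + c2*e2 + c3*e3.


Left contraction v _| B = <vB>_1 (grade-1 part of the geometric product vB).
Using e1_|e12 = e2, e2_|e12 = -e1, e1_|e13 = e3, e3_|e13 = -e1, e2_|e23 = e3, e3_|e23 = -e2:
e1 coeff: -v2*b12 - v3*b13 = -(-2)*(2) - (2)*(1) = 2
e2 coeff: v1*b12 - v3*b23 = (3)*(2) - (2)*(4) = -2
e3 coeff: v1*b13 + v2*b23 = (3)*(1) + (-2)*(4) = -5
v _| B = 2*e1 - 2*e2 - 5*e3


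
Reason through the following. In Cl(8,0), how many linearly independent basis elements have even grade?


Even subalgebra dimension = 2^(n-1)
n = 8 + 0 = 8
2^(8 - 1) = 2^7 = 128
Verification: sum of C(8,k) for even k = 1 + 28 + 70 + 28 + 1 = 128
Result = 128


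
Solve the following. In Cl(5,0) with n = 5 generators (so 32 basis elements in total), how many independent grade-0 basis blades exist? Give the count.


Number of grade-k basis blades in Cl(p,q) with n = p + q is C(n, k).
n = 5 + 0 = 5
C(5, 0) = 5! / (0! * 5!)
= 120 / (1 * 120)
= 1


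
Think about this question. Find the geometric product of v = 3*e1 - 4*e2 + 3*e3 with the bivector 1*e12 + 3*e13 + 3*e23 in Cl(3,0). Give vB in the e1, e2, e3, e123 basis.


vB has grade-1 (vector) and grade-3 (trivector) parts: vB = (v _| B) + (v ^ B).
Vector part <vB>_1:
  e1: -v2*b12 - v3*b13 = -(-4)*(1) - (3)*(3) = -5
  e2: v1*b12 - v3*b23 = (3)*(1) - (3)*(3) = -6
  e3: v1*b13 + v2*b23 = (3)*(3) + (-4)*(3) = -3
Trivector part <vB>_3:
  e123: v1*b23 - v2*b13 + v3*b12 = (3)*(3) - (-4)*(3) + (3)*(1) = 24
vB = -5*e1 - 6*e2 - 3*e3 + 24*e123


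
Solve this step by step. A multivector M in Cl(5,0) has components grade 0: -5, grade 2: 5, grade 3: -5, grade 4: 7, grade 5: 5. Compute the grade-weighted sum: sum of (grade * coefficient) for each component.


Grade-weighted sum = sum of grade_k * coefficient_k
0*(-5) = 0
2*5 = 10
3*(-5) = -15
4*7 = 28
5*5 = 25
Total = 0 + 10 + (-15) + 28 + 25 = 48


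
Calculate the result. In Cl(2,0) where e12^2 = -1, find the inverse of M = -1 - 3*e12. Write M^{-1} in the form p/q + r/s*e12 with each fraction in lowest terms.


M = -1 - 3*e12, where e12^2 = -1.
Since M commutes with its reverse ~M = a - b*e12, M * ~M = a^2 - b^2*e12^2 = a^2 + b^2.
So M^{-1} = ~M / (a^2 + b^2) = (a - b*e12)/(a^2 + b^2).
a^2 + b^2 = 1 + 9 = 10
Scalar part = -1/10 = -1/10
Bivector coeff = 3/10 = 3/10
M^{-1} = -1/10 + 3/10*e12


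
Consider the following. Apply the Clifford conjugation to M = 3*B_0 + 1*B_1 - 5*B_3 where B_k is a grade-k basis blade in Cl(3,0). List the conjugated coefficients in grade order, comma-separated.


Clifford conjugate sign for grade k: (-1)^(k(k+1)/2)
Grade 0: (-1)^(0*1/2) = (-1)^0 = 1, coeff 3 -> 3
Grade 1: (-1)^(1*2/2) = (-1)^1 = -1, coeff 1 -> -1
Grade 3: (-1)^(3*4/2) = (-1)^6 = 1, coeff -5 -> -5
Conjugated coefficients: 3, -1, -5


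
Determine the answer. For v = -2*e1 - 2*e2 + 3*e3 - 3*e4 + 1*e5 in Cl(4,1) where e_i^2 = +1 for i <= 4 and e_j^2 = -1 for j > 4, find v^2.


v^2 = sum of c_i^2 * e_i^2
Positive signature terms (e_i^2 = +1): (-2)^2 + (-2)^2 + 3^2 + (-3)^2 = 26
Negative signature terms (e_j^2 = -1): 1^2 = 1
v^2 = 26 - 1 = 25


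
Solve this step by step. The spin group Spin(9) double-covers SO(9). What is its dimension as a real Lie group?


Spin(n) double-covers SO(n); both have Lie algebra so(n) of dimension n(n-1)/2.
n = 9
n(n-1) = 9 * 8 = 72
dim Spin(9) = 72/2 = 36


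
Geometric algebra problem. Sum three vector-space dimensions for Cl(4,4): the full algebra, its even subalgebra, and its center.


n = 4 + 4 = 8
Total dim = 2^8 = 256
Even subalgebra dim = 2^7 = 128
n is even, so center dim = 1
Sum = 256 + 128 + 1 = 385


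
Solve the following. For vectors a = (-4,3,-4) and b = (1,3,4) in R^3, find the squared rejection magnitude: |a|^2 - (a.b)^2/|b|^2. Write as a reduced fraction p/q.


|a|^2 = (-4)^2 + 3^2 + (-4)^2 = 41
|b|^2 = 1^2 + 3^2 + 4^2 = 26
a . b = (-4)*1 + 3*3 + (-4)*4 = -11
(a.b)^2 = (-11)^2 = 121
|rej|^2 = 41 - 121/26
= (1066 - 121)/26
= 945/26
In lowest terms: 945/26


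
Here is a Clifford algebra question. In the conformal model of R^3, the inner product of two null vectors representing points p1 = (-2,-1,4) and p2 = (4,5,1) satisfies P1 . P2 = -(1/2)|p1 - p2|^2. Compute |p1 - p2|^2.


p1 - p2 = (-6, -6, 3)
|p1 - p2|^2 = (-6)^2 + (-6)^2 + 3^2
= 36 + 36 + 9
= 81


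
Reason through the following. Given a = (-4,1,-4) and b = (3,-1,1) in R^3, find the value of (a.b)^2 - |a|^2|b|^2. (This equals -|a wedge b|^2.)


a . b = (-4)*3 + 1*(-1) + (-4)*1
= -12 + (-1) + (-4) = -17
|a|^2 = (-4)^2 + 1^2 + (-4)^2 = 33
|b|^2 = 3^2 + (-1)^2 + 1^2 = 11
(a.b)^2 = (-17)^2 = 289
|a|^2 * |b|^2 = 33 * 11 = 363
Result = 289 - 363 = -74
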